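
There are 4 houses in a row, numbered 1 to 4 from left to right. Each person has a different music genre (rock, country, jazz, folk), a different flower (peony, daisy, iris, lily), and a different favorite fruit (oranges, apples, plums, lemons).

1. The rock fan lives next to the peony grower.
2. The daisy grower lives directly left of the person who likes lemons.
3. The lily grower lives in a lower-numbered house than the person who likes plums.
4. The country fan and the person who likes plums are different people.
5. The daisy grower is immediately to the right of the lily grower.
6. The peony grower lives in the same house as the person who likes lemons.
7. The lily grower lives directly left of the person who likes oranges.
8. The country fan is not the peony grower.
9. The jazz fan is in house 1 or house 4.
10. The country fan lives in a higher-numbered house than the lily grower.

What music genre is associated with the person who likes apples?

House 1 favorite fruit: only apples fits.
The jazz fan is narrowed to house 1 or 4; consider each.
Placing it in house 4 leads to a contradiction, so it's in house 1.
The daisy grower is narrowed to house 2 or 3; consider each.
Placing it in house 3 leads to a contradiction, so it's in house 2.
By clue 2, the person who likes lemons is in house 3.
By clue 5, the lily grower is in house 1.
From clue 6, the peony grower must be in house 3.
Clue 7: the person who likes oranges is in house 2.
So house 4 gets iris for flower.
That leaves plums as the favorite fruit for house 4.
By clue 4, the country fan is in house 2.
House 3 music genre: only folk fits.
House 4's music genre must be rock (nothing else left).
So: house 1 = jazz/lily/apples, house 2 = country/daisy/oranges, house 3 = folk/peony/lemons, house 4 = rock/iris/plums.

jazz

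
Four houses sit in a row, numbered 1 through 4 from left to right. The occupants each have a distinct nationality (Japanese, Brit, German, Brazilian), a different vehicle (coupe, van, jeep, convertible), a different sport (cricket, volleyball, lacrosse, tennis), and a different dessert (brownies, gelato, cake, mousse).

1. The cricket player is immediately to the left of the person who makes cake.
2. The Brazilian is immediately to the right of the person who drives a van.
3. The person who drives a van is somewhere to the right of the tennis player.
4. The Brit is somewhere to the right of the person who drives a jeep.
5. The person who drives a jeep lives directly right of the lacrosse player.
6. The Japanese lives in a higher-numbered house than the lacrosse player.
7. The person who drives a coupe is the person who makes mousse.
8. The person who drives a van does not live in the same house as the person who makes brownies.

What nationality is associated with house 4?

Brazilian

That leaves German as the nationality for house 1.
House 4 sport: only volleyball fits.
House 2 nationality: only Japanese fits.
House 3's sport must be cricket (nothing else left).
The person who makes cake is in house 4 (clue 1).
From clue 6, the lacrosse player must be in house 1.
House 2's sport must be tennis (nothing else left).
Clue 3: the person who drives a van is in house 3.
From clue 5, the person who drives a jeep must be in house 2.
House 4 vehicle: only convertible fits.
The Brazilian is in house 4 (clue 2).
The person who makes mousse is in house 1 (clue 7).
House 3 nationality: only Brit fits.
House 1's vehicle must be coupe (nothing else left).
So house 3 gets gelato for dessert.
House 2's dessert must be brownies (nothing else left).
So: house 1 = German/coupe/lacrosse/mousse, house 2 = Japanese/jeep/tennis/brownies, house 3 = Brit/van/cricket/gelato, house 4 = Brazilian/convertible/volleyball/cake.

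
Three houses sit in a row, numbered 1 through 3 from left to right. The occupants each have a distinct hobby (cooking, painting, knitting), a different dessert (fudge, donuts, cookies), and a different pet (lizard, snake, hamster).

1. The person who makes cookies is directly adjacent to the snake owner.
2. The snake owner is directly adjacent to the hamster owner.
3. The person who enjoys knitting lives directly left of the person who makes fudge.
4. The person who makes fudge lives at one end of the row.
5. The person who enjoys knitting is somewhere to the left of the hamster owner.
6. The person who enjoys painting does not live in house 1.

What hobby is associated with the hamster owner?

Clue 4 places the person who makes fudge in house 3.
The person who enjoys knitting is in house 2 (clue 3).
By clue 5, the hamster owner is in house 3.
So house 1 gets cooking for hobby.
So house 3 gets painting for hobby.
Clue 2 places the snake owner in house 2.
House 1's pet must be lizard (nothing else left).
Clue 1 places the person who makes cookies in house 1.
The only dessert still possible for house 2 is donuts.
So: house 1 = cooking/cookies/lizard, house 2 = knitting/donuts/snake, house 3 = painting/fudge/hamster.

painting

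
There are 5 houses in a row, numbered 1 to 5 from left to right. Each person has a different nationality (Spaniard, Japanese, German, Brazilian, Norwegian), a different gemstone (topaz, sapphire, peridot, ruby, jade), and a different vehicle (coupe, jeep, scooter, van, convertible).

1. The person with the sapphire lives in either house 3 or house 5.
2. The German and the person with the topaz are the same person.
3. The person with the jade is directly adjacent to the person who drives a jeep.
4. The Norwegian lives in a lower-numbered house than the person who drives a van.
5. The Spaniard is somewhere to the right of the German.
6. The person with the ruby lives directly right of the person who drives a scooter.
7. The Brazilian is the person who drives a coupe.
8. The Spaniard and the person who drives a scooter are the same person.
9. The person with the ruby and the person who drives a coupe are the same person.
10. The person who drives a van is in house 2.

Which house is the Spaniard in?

4

By clue 10, the person who drives a van is in house 2.
From clue 4, the Norwegian must be in house 1.
The only gemstone still possible for house 1 is peridot.
The Brazilian is narrowed to house 4 or 5; consider each.
Placing it in house 4 leads to a contradiction, so it's in house 5.
Clue 7: the person who drives a coupe is in house 5.
From clue 9, the person with the ruby must be in house 5.
House 4's gemstone must be jade (nothing else left).
Clue 3: the person who drives a jeep is in house 3.
By clue 6, the person who drives a scooter is in house 4.
By clue 8, the Spaniard is in house 4.
The only gemstone still possible for house 2 is topaz.
House 3's gemstone must be sapphire (nothing else left).
So house 1 gets convertible for vehicle.
The German is in house 2 (clue 2).
So house 3 gets Japanese for nationality.
So: house 1 = Norwegian/peridot/convertible, house 2 = German/topaz/van, house 3 = Japanese/sapphire/jeep, house 4 = Spaniard/jade/scooter, house 5 = Brazilian/ruby/coupe.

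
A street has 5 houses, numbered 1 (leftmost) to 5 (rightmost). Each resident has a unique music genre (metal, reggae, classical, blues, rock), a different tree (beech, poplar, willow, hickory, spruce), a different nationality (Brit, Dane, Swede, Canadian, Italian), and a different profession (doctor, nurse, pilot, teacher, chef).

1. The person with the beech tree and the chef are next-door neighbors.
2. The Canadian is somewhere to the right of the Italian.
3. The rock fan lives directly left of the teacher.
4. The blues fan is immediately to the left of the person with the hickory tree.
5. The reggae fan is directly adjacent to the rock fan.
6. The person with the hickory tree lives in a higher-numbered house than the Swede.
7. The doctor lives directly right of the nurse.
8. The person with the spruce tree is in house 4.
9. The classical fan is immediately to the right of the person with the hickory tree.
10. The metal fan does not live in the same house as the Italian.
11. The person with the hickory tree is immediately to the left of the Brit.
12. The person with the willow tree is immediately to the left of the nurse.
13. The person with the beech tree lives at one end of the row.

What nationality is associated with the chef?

Italian

By clue 8, the person with the spruce tree is in house 4.
So house 1 gets pilot for profession.
The blues fan is narrowed to house 1 or 2; consider each.
Placing it in house 2 leads to a contradiction, so it's in house 1.
The person with the hickory tree is in house 2 (clue 4).
The Swede is in house 1 (clue 6).
The classical fan is in house 3 (clue 9).
From clue 11, the Brit must be in house 3.
Clue 5 places the reggae fan in house 5.
Clue 5 places the rock fan in house 4.
That leaves metal as the music genre for house 2.
Clue 3 places the teacher in house 5.
Clue 10 places the Italian in house 4.
House 2 nationality: only Dane fits.
So house 5 gets Canadian for nationality.
House 3 profession: only doctor fits.
By clue 7, the nurse is in house 2.
The person with the willow tree is in house 1 (clue 12).
That leaves poplar as the tree for house 3.
The only tree still possible for house 5 is beech.
House 4's profession must be chef (nothing else left).
So: house 1 = blues/willow/Swede/pilot, house 2 = metal/hickory/Dane/nurse, house 3 = classical/poplar/Brit/doctor, house 4 = rock/spruce/Italian/chef, house 5 = reggae/beech/Canadian/teacher.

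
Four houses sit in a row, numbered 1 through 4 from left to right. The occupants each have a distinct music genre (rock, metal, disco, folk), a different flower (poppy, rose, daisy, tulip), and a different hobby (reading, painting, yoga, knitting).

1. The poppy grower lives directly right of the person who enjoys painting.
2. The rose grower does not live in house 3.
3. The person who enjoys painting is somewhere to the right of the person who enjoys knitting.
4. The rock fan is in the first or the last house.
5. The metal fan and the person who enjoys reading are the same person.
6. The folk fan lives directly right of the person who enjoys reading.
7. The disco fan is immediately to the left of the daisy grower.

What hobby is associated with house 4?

yoga

That leaves yoga as the hobby for house 4.
The rock fan is narrowed to house 1 or 4; consider each.
Placing it in house 1 leads to a contradiction, so it's in house 4.
House 3 hobby: only painting fits.
From clue 1, the poppy grower must be in house 4.
So house 3 gets folk for music genre.
By clue 6, the person who enjoys reading is in house 2.
That leaves knitting as the hobby for house 1.
Clue 5 places the metal fan in house 2.
That leaves disco as the music genre for house 1.
By clue 7, the daisy grower is in house 2.
That leaves tulip as the flower for house 3.
The only flower still possible for house 1 is rose.
So: house 1 = disco/rose/knitting, house 2 = metal/daisy/reading, house 3 = folk/tulip/painting, house 4 = rock/poppy/yoga.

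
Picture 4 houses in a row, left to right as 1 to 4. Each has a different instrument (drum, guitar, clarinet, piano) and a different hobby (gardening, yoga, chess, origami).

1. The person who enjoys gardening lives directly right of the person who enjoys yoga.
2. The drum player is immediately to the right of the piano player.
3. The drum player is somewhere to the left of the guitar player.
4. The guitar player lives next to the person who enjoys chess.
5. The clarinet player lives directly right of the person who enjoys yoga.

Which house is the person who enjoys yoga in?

House 1's instrument must be piano (nothing else left).
Clue 2 places the drum player in house 2.
That leaves origami as the hobby for house 1.
The clarinet player is narrowed to house 3 or 4; consider each.
Placing it in house 3 leads to a contradiction, so it's in house 4.
From clue 5, the person who enjoys yoga must be in house 3.
The only instrument still possible for house 3 is guitar.
House 2 hobby: only chess fits.
That leaves gardening as the hobby for house 4.
So: house 1 = piano/origami, house 2 = drum/chess, house 3 = guitar/yoga, house 4 = clarinet/gardening.

3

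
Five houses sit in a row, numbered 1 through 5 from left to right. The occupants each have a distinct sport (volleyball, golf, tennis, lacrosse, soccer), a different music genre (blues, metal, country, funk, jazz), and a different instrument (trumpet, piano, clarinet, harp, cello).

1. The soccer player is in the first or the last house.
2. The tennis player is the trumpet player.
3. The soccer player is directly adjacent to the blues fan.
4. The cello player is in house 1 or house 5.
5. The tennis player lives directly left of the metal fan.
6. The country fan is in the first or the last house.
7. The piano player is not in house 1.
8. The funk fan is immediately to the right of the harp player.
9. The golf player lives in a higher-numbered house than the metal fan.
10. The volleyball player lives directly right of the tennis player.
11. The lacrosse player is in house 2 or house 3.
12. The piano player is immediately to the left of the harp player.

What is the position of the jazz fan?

3

The lacrosse player is narrowed to house 2 or 3; consider each.
Placing it in house 2 leads to a contradiction, so it's in house 3.
Clue 10: the volleyball player is in house 2.
Clue 10 places the tennis player in house 1.
House 4's sport must be golf (nothing else left).
House 5's sport must be soccer (nothing else left).
The trumpet player is in house 1 (clue 2).
The blues fan is in house 4 (clue 3).
The metal fan is in house 2 (clue 5).
So house 3 gets jazz for music genre.
House 5's music genre must be funk (nothing else left).
That leaves cello as the instrument for house 5.
The harp player is in house 4 (clue 8).
Clue 12: the piano player is in house 3.
The only music genre still possible for house 1 is country.
The only instrument still possible for house 2 is clarinet.
So: house 1 = tennis/country/trumpet, house 2 = volleyball/metal/clarinet, house 3 = lacrosse/jazz/piano, house 4 = golf/blues/harp, house 5 = soccer/funk/cello.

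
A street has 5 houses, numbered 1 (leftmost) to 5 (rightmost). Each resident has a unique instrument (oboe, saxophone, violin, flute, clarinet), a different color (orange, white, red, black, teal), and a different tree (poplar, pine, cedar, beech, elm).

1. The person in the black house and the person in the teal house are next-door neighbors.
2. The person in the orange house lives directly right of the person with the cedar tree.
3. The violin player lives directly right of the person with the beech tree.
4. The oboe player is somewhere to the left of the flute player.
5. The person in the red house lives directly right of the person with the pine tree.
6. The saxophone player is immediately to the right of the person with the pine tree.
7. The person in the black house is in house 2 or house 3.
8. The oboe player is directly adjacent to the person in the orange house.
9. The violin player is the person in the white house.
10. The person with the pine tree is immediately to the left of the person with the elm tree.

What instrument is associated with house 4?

violin

That leaves teal as the color for house 1.
Clue 1 places the person in the black house in house 2.
So house 1 gets clarinet for instrument.
The only instrument still possible for house 2 is oboe.
That leaves poplar as the tree for house 1.
So house 5 gets elm for tree.
From clue 8, the person in the orange house must be in house 3.
Clue 10: the person with the pine tree is in house 4.
Clue 2: the person with the cedar tree is in house 2.
Clue 5: the person in the red house is in house 5.
By clue 6, the saxophone player is in house 5.
The violin player is in house 4 (clue 9).
Clue 9 places the person in the white house in house 4.
That leaves flute as the instrument for house 3.
House 3 tree: only beech fits.
So: house 1 = clarinet/teal/poplar, house 2 = oboe/black/cedar, house 3 = flute/orange/beech, house 4 = violin/white/pine, house 5 = saxophone/red/elm.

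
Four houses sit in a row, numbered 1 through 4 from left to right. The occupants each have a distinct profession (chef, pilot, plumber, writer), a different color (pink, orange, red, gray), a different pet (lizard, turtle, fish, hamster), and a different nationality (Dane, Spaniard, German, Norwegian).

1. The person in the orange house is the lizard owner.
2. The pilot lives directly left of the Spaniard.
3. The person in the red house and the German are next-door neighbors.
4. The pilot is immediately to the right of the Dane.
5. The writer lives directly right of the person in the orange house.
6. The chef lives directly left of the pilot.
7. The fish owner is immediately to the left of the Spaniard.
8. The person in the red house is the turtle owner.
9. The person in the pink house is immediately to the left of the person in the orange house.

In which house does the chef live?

1

The chef is narrowed to house 1 or 2; consider each.
Placing it in house 2 leads to a contradiction, so it's in house 1.
Clue 6 places the pilot in house 2.
From clue 2, the Spaniard must be in house 3.
From clue 4, the Dane must be in house 1.
Clue 7: the fish owner is in house 2.
From clue 1, the person in the orange house must be in house 3.
By clue 5, the writer is in house 4.
From clue 9, the person in the pink house must be in house 2.
House 3 profession: only plumber fits.
The only color still possible for house 1 is red.
That leaves gray as the color for house 4.
House 1 pet: only turtle fits.
That leaves lizard as the pet for house 3.
The only pet still possible for house 4 is hamster.
Clue 3 places the German in house 2.
So house 4 gets Norwegian for nationality.
So: house 1 = chef/red/turtle/Dane, house 2 = pilot/pink/fish/German, house 3 = plumber/orange/lizard/Spaniard, house 4 = writer/gray/hamster/Norwegian.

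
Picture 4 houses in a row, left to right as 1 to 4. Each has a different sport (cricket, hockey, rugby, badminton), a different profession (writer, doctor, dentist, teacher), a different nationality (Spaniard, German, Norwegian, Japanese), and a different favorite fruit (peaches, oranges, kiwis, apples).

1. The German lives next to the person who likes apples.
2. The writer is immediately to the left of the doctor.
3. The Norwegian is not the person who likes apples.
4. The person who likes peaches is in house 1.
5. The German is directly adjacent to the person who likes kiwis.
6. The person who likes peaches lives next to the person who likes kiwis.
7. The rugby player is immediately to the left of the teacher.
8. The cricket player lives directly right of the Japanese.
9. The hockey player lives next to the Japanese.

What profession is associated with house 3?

By clue 4, the person who likes peaches is in house 1.
From clue 6, the person who likes kiwis must be in house 2.
From clue 5, the German must be in house 3.
By clue 1, the person who likes apples is in house 4.
House 4's sport must be badminton (nothing else left).
That leaves Spaniard as the nationality for house 4.
The only favorite fruit still possible for house 3 is oranges.
The cricket player is narrowed to house 2 or 3; consider each.
Placing it in house 2 leads to a contradiction, so it's in house 3.
The Japanese is in house 2 (clue 8).
So house 1 gets hockey for sport.
That leaves rugby as the sport for house 2.
The only nationality still possible for house 1 is Norwegian.
The teacher is in house 3 (clue 7).
From clue 2, the writer must be in house 1.
From clue 2, the doctor must be in house 2.
The only profession still possible for house 4 is dentist.
So: house 1 = hockey/writer/Norwegian/peaches, house 2 = rugby/doctor/Japanese/kiwis, house 3 = cricket/teacher/German/oranges, house 4 = badminton/dentist/Spaniard/apples.

teacher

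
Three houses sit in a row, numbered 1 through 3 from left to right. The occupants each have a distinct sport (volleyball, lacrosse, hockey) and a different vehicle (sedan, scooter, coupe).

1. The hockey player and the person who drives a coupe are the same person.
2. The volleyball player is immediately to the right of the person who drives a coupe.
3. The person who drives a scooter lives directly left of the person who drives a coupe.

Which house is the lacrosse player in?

1

The person who drives a scooter is in house 1 (clue 3).
From clue 3, the person who drives a coupe must be in house 2.
So house 3 gets sedan for vehicle.
By clue 1, the hockey player is in house 2.
Clue 2 places the volleyball player in house 3.
The only sport still possible for house 1 is lacrosse.
So: house 1 = lacrosse/scooter, house 2 = hockey/coupe, house 3 = volleyball/sedan.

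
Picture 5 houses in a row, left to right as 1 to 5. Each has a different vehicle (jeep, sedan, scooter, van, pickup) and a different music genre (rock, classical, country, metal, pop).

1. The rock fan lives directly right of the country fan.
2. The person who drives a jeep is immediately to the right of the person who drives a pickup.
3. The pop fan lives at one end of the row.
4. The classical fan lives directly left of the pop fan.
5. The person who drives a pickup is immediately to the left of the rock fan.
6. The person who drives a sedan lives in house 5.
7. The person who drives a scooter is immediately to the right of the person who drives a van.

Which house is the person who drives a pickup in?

Clue 4 places the classical fan in house 4.
Clue 4 places the pop fan in house 5.
By clue 6, the person who drives a sedan is in house 5.
That leaves scooter as the vehicle for house 4.
The person who drives a van is in house 3 (clue 7).
The only vehicle still possible for house 1 is pickup.
The only vehicle still possible for house 2 is jeep.
The rock fan is in house 2 (clue 5).
The only music genre still possible for house 1 is country.
So house 3 gets metal for music genre.
So: house 1 = pickup/country, house 2 = jeep/rock, house 3 = van/metal, house 4 = scooter/classical, house 5 = sedan/pop.

1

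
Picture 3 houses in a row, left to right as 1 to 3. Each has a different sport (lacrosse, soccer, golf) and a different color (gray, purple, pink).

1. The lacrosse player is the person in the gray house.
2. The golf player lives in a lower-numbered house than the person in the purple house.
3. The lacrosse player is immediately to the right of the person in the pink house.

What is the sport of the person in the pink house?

House 1's color must be pink (nothing else left).
By clue 3, the lacrosse player is in house 2.
The only sport still possible for house 1 is golf.
House 3's sport must be soccer (nothing else left).
The person in the gray house is in house 2 (clue 1).
House 3's color must be purple (nothing else left).
So: house 1 = golf/pink, house 2 = lacrosse/gray, house 3 = soccer/purple.

golf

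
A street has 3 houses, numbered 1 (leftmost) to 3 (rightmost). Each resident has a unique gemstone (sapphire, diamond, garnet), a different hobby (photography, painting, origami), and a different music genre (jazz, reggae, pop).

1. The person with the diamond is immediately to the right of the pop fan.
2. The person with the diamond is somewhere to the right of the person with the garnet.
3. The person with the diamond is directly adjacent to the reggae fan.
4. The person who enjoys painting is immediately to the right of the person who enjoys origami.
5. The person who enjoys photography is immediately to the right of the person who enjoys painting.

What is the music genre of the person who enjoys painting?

jazz

By clue 5, the person who enjoys photography is in house 3.
By clue 5, the person who enjoys painting is in house 2.
The only hobby still possible for house 1 is origami.
The person with the diamond is narrowed to house 2 or 3; consider each.
Placing it in house 3 leads to a contradiction, so it's in house 2.
Clue 1: the pop fan is in house 1.
From clue 2, the person with the garnet must be in house 1.
That leaves sapphire as the gemstone for house 3.
So house 2 gets jazz for music genre.
House 3 music genre: only reggae fits.
So: house 1 = garnet/origami/pop, house 2 = diamond/painting/jazz, house 3 = sapphire/photography/reggae.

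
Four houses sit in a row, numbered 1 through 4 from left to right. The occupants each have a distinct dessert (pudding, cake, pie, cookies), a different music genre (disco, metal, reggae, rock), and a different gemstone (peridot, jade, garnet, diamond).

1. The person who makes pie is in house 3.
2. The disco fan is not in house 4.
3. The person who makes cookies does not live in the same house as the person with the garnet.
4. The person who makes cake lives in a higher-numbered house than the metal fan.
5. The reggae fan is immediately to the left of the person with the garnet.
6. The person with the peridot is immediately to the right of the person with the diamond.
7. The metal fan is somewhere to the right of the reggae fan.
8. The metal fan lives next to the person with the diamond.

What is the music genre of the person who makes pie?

By clue 1, the person who makes pie is in house 3.
House 4's music genre must be rock (nothing else left).
Clue 4 places the person who makes cake in house 4.
The person who makes cookies is narrowed to house 1 or 2; consider each.
Placing it in house 2 leads to a contradiction, so it's in house 1.
So house 2 gets pudding for dessert.
The metal fan is narrowed to house 2 or 3; consider each.
Placing it in house 3 leads to a contradiction, so it's in house 2.
By clue 7, the reggae fan is in house 1.
So house 3 gets disco for music genre.
The person with the garnet is in house 2 (clue 5).
Clue 6: the person with the diamond is in house 3.
That leaves jade as the gemstone for house 1.
House 4's gemstone must be peridot (nothing else left).
So: house 1 = cookies/reggae/jade, house 2 = pudding/metal/garnet, house 3 = pie/disco/diamond, house 4 = cake/rock/peridot.

disco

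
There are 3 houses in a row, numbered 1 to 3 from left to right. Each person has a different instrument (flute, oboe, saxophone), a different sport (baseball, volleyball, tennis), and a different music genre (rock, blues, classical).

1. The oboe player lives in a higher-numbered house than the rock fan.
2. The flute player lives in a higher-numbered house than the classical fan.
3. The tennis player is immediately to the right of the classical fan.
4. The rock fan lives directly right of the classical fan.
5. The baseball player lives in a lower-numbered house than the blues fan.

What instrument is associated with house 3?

oboe

From clue 4, the rock fan must be in house 2.
Clue 4: the classical fan is in house 1.
The only instrument still possible for house 1 is saxophone.
That leaves blues as the music genre for house 3.
From clue 1, the oboe player must be in house 3.
Clue 3 places the tennis player in house 2.
The only instrument still possible for house 2 is flute.
So house 3 gets volleyball for sport.
The only sport still possible for house 1 is baseball.
So: house 1 = saxophone/baseball/classical, house 2 = flute/tennis/rock, house 3 = oboe/volleyball/blues.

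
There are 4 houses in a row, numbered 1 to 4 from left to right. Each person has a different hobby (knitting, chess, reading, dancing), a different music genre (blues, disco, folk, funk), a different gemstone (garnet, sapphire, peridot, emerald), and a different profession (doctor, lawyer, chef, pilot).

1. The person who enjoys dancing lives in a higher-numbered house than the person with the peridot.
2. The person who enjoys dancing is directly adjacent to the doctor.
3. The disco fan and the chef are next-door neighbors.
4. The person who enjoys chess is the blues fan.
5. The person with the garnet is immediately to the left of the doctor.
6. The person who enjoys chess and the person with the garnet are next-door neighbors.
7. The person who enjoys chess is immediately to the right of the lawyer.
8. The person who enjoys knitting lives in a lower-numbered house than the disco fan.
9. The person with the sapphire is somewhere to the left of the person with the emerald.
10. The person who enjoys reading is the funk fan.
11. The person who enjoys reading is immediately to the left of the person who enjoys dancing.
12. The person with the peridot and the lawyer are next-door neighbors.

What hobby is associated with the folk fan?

knitting

That leaves emerald as the gemstone for house 4.
The person who enjoys chess is narrowed to house 2 or 3 or 4; consider each.
Placing it in house 2 and house 3 leads to a contradiction, so it's in house 4.
Clue 4 places the blues fan in house 4.
Clue 6: the person with the garnet is in house 3.
Clue 7 places the lawyer in house 3.
Clue 12 places the person with the peridot in house 2.
House 1's gemstone must be sapphire (nothing else left).
From clue 1, the person who enjoys dancing must be in house 3.
Clue 5 places the doctor in house 4.
Clue 11 places the person who enjoys reading in house 2.
House 1 hobby: only knitting fits.
Clue 10: the funk fan is in house 2.
House 1 music genre: only folk fits.
House 3 music genre: only disco fits.
Clue 3: the chef is in house 2.
House 1 profession: only pilot fits.
So: house 1 = knitting/folk/sapphire/pilot, house 2 = reading/funk/peridot/chef, house 3 = dancing/disco/garnet/lawyer, house 4 = chess/blues/emerald/doctor.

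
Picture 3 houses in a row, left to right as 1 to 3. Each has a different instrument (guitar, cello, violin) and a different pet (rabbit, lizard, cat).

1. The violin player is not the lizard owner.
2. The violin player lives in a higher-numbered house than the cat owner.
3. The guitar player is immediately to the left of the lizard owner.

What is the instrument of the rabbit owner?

violin

The guitar player is narrowed to house 1 or 2; consider each.
Placing it in house 2 leads to a contradiction, so it's in house 1.
Clue 3: the lizard owner is in house 2.
House 1's pet must be cat (nothing else left).
The only pet still possible for house 3 is rabbit.
From clue 1, the violin player must be in house 3.
That leaves cello as the instrument for house 2.
So: house 1 = guitar/cat, house 2 = cello/lizard, house 3 = violin/rabbit.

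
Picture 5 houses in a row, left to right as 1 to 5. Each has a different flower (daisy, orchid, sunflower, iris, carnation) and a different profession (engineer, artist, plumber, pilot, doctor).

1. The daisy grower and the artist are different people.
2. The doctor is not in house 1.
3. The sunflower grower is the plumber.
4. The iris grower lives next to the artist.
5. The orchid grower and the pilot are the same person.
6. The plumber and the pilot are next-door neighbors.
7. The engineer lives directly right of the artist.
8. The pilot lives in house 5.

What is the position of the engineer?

The pilot is in house 5 (clue 8).
Clue 5 places the orchid grower in house 5.
Clue 6 places the plumber in house 4.
That leaves artist as the profession for house 1.
Clue 3: the sunflower grower is in house 4.
Clue 4 places the iris grower in house 2.
From clue 7, the engineer must be in house 2.
That leaves carnation as the flower for house 1.
The only flower still possible for house 3 is daisy.
So house 3 gets doctor for profession.
So: house 1 = carnation/artist, house 2 = iris/engineer, house 3 = daisy/doctor, house 4 = sunflower/plumber, house 5 = orchid/pilot.

2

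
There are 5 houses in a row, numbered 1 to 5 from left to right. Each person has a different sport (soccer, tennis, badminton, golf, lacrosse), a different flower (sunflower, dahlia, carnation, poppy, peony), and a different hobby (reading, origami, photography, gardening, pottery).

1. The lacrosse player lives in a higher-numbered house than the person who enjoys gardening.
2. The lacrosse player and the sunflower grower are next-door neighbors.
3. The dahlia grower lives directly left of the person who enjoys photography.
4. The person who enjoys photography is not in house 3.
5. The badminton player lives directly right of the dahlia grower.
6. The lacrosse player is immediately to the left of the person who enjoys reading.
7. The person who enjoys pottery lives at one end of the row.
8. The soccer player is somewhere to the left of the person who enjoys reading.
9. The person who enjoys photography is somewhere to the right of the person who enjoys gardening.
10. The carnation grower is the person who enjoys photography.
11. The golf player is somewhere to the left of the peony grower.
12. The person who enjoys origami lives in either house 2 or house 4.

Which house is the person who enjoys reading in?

3

The person who enjoys origami is narrowed to house 2 or 4; consider each.
Placing it in house 4 leads to a contradiction, so it's in house 2.
The badminton player is narrowed to house 4 or 5; consider each.
Placing it in house 5 leads to a contradiction, so it's in house 4.
Clue 5: the dahlia grower is in house 3.
House 5 sport: only tennis fits.
By clue 1, the person who enjoys gardening is in house 1.
From clue 3, the person who enjoys photography must be in house 4.
Clue 10: the carnation grower is in house 4.
The only hobby still possible for house 3 is reading.
House 5's hobby must be pottery (nothing else left).
Clue 6: the lacrosse player is in house 2.
House 3 sport: only golf fits.
From clue 2, the sunflower grower must be in house 1.
From clue 11, the peony grower must be in house 5.
So house 1 gets soccer for sport.
House 2's flower must be poppy (nothing else left).
So: house 1 = soccer/sunflower/gardening, house 2 = lacrosse/poppy/origami, house 3 = golf/dahlia/reading, house 4 = badminton/carnation/photography, house 5 = tennis/peony/pottery.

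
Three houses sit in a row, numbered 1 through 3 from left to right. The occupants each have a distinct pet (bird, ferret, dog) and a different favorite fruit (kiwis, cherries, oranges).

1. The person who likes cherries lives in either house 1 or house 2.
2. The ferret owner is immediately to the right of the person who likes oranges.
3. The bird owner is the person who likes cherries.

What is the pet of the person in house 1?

That leaves kiwis as the favorite fruit for house 3.
The bird owner is narrowed to house 1 or 2; consider each.
Placing it in house 2 leads to a contradiction, so it's in house 1.
From clue 3, the person who likes cherries must be in house 1.
The only favorite fruit still possible for house 2 is oranges.
From clue 2, the ferret owner must be in house 3.
So house 2 gets dog for pet.
So: house 1 = bird/cherries, house 2 = dog/oranges, house 3 = ferret/kiwis.

bird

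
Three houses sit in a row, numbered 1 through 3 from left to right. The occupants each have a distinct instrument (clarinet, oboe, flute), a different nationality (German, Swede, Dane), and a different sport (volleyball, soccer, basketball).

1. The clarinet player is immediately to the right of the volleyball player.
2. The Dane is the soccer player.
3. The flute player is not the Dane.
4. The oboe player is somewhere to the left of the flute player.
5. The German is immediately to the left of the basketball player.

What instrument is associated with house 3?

So house 1 gets oboe for instrument.
The clarinet player is narrowed to house 2 or 3; consider each.
Placing it in house 2 leads to a contradiction, so it's in house 3.
Clue 1: the volleyball player is in house 2.
So house 2 gets flute for instrument.
That leaves soccer as the sport for house 1.
House 3 sport: only basketball fits.
From clue 2, the Dane must be in house 1.
By clue 5, the German is in house 2.
That leaves Swede as the nationality for house 3.
So: house 1 = oboe/Dane/soccer, house 2 = flute/German/volleyball, house 3 = clarinet/Swede/basketball.

clarinet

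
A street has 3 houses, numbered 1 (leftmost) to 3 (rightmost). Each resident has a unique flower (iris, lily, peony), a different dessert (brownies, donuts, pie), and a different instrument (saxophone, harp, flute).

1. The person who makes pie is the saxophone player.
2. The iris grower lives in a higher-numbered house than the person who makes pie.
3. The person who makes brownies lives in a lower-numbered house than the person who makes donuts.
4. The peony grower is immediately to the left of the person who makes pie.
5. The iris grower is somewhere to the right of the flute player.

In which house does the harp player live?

From clue 4, the peony grower must be in house 1.
Clue 4: the person who makes pie is in house 2.
House 1's dessert must be brownies (nothing else left).
That leaves donuts as the dessert for house 3.
Clue 1 places the saxophone player in house 2.
Clue 2: the iris grower is in house 3.
House 2's flower must be lily (nothing else left).
That leaves flute as the instrument for house 1.
So house 3 gets harp for instrument.
So: house 1 = peony/brownies/flute, house 2 = lily/pie/saxophone, house 3 = iris/donuts/harp.

3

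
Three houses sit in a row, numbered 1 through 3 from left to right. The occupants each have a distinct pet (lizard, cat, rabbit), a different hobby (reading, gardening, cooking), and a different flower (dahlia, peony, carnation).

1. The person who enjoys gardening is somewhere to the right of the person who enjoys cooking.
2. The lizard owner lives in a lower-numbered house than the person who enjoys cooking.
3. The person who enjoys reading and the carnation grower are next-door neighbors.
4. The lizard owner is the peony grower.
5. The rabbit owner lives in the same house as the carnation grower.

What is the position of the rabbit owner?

2

By clue 2, the lizard owner is in house 1.
The person who enjoys cooking is in house 2 (clue 2).
By clue 4, the peony grower is in house 1.
That leaves reading as the hobby for house 1.
That leaves gardening as the hobby for house 3.
Clue 3 places the carnation grower in house 2.
By clue 5, the rabbit owner is in house 2.
House 3 pet: only cat fits.
That leaves dahlia as the flower for house 3.
So: house 1 = lizard/reading/peony, house 2 = rabbit/cooking/carnation, house 3 = cat/gardening/dahlia.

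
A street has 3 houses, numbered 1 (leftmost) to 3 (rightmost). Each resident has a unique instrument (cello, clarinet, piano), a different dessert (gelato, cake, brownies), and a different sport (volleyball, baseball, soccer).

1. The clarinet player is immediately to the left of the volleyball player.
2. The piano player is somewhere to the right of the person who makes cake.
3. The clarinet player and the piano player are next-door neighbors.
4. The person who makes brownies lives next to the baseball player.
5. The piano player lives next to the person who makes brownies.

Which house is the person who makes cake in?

1

The clarinet player is narrowed to house 1 or 2; consider each.
Placing it in house 1 leads to a contradiction, so it's in house 2.
By clue 1, the volleyball player is in house 3.
From clue 3, the piano player must be in house 3.
Clue 5: the person who makes brownies is in house 2.
The only instrument still possible for house 1 is cello.
House 3's dessert must be gelato (nothing else left).
Clue 4: the baseball player is in house 1.
The only dessert still possible for house 1 is cake.
So house 2 gets soccer for sport.
So: house 1 = cello/cake/baseball, house 2 = clarinet/brownies/soccer, house 3 = piano/gelato/volleyball.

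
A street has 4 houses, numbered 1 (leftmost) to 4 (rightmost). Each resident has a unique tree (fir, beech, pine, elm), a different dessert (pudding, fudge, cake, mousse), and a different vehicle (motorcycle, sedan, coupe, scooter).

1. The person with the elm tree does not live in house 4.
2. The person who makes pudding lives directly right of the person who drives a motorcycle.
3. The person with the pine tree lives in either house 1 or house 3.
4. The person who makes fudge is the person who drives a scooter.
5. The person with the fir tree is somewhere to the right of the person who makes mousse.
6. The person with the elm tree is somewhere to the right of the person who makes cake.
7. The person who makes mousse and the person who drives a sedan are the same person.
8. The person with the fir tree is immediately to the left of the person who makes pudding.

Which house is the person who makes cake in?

2

House 4 tree: only beech fits.
That leaves pine as the tree for house 1.
The person with the elm tree is narrowed to house 2 or 3; consider each.
Placing it in house 2 leads to a contradiction, so it's in house 3.
House 2's tree must be fir (nothing else left).
The person who makes mousse is in house 1 (clue 5).
Clue 7: the person who drives a sedan is in house 1.
Clue 8 places the person who makes pudding in house 3.
House 4 dessert: only fudge fits.
The person who drives a motorcycle is in house 2 (clue 2).
By clue 4, the person who drives a scooter is in house 4.
So house 2 gets cake for dessert.
The only vehicle still possible for house 3 is coupe.
So: house 1 = pine/mousse/sedan, house 2 = fir/cake/motorcycle, house 3 = elm/pudding/coupe, house 4 = beech/fudge/scooter.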